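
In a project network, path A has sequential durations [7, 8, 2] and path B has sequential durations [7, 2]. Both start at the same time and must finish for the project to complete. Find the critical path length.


Path A total = 7 + 8 + 2 = 17
Path B total = 7 + 2 = 9
Critical path = longest path = max(17, 9) = 17

17


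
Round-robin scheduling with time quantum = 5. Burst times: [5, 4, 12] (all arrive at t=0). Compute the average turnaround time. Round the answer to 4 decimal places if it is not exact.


Time quantum = 5
Execution trace:
  J1 runs 5 units, time = 5
  J2 runs 4 units, time = 9
  J3 runs 5 units, time = 14
  J3 runs 5 units, time = 19
  J3 runs 2 units, time = 21
Finish times: [5, 9, 21]
Average turnaround = 35/3 = 11.6667

11.6667


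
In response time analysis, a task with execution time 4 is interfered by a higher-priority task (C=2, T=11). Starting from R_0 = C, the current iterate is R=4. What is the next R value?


R_next = C + ceil(R_prev / T_hp) * C_hp
ceil(4 / 11) = ceil(0.3636) = 1
Interference = 1 * 2 = 2
R_next = 4 + 2 = 6

6


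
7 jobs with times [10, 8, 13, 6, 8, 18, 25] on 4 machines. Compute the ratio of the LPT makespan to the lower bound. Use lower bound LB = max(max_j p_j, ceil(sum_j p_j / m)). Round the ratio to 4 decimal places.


LPT order: [25, 18, 13, 10, 8, 8, 6]
Machine loads after assignment: [25, 24, 21, 18]
LPT makespan = 25
Lower bound = max(max_job, ceil(total/4)) = max(25, 22) = 25
Ratio = 25 / 25 = 1.0

1.0


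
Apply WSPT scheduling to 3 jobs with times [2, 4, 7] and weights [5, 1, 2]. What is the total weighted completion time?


Compute p/w ratios and sort ascending (WSPT): [(2, 5), (7, 2), (4, 1)]
Compute weighted completion times:
  Job (p=2,w=5): C=2, w*C=5*2=10
  Job (p=7,w=2): C=9, w*C=2*9=18
  Job (p=4,w=1): C=13, w*C=1*13=13
Total weighted completion time = 41

41


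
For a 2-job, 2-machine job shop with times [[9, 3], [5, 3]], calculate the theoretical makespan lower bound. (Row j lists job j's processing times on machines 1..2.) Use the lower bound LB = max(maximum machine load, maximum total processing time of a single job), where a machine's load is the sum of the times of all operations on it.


Machine loads:
  Machine 1: 9 + 5 = 14
  Machine 2: 3 + 3 = 6
Max machine load = 14
Job totals:
  Job 1: 12
  Job 2: 8
Max job total = 12
Lower bound = max(14, 12) = 14

14


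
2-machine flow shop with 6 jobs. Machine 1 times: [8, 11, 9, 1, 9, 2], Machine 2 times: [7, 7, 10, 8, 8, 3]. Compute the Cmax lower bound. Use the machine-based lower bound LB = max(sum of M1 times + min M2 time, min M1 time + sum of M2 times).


LB1 = sum(M1 times) + min(M2 times) = 40 + 3 = 43
LB2 = min(M1 times) + sum(M2 times) = 1 + 43 = 44
Lower bound = max(LB1, LB2) = max(43, 44) = 44

44


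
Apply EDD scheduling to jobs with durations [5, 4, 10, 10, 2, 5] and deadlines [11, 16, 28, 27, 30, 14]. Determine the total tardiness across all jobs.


Sort by due date (EDD order): [(5, 11), (5, 14), (4, 16), (10, 27), (10, 28), (2, 30)]
Compute completion times and tardiness:
  Job 1: p=5, d=11, C=5, tardiness=max(0,5-11)=0
  Job 2: p=5, d=14, C=10, tardiness=max(0,10-14)=0
  Job 3: p=4, d=16, C=14, tardiness=max(0,14-16)=0
  Job 4: p=10, d=27, C=24, tardiness=max(0,24-27)=0
  Job 5: p=10, d=28, C=34, tardiness=max(0,34-28)=6
  Job 6: p=2, d=30, C=36, tardiness=max(0,36-30)=6
Total tardiness = 12

12


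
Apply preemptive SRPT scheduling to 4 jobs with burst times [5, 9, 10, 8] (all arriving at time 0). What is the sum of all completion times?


Since all jobs arrive at t=0, SRPT equals SPT ordering.
SPT order: [5, 8, 9, 10]
Completion times:
  Job 1: p=5, C=5
  Job 2: p=8, C=13
  Job 3: p=9, C=22
  Job 4: p=10, C=32
Total completion time = 5 + 13 + 22 + 32 = 72

72


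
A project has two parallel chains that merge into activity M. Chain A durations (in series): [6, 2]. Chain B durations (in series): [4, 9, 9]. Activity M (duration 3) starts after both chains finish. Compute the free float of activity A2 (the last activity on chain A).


ES(A2) = sum of predecessors on chain A = 6
EF(A2) = ES + duration = 6 + 2 = 8
Successor of A2 is M. ES(M) = max(sum(A), sum(B)) = max(8, 22) = 22
Free float = ES(successor) - EF(current) = 22 - 8 = 14

14


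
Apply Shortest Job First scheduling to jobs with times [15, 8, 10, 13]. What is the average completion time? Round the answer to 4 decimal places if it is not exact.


SJF order (ascending): [8, 10, 13, 15]
Completion times:
  Job 1: burst=8, C=8
  Job 2: burst=10, C=18
  Job 3: burst=13, C=31
  Job 4: burst=15, C=46
Average completion = 103/4 = 25.75

25.75


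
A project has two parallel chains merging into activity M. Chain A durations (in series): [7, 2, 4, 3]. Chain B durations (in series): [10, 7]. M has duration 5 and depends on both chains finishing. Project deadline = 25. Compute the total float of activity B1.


Forward pass: ES(B1) = sum of predecessors on chain B = 0
EF = ES + duration = 0 + 10 = 10
Backward pass: LF(M) = deadline = 25; LS(M) = 25 - 5 = 20
LF(B1) = LS(M) - sum(successors on chain B) = 20 - 7 = 13
LS = LF - duration = 13 - 10 = 3
Total float = LS - ES = 3 - 0 = 3

3


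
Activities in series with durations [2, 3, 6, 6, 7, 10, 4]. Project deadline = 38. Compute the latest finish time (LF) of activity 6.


LF(activity 6) = deadline - sum of successor durations
Successors: activities 7 through 7 with durations [4]
Sum of successor durations = 4
LF = 38 - 4 = 34

34


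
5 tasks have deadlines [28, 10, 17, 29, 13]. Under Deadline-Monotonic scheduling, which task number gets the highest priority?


Sort tasks by relative deadline (ascending):
  Task 2: deadline = 10
  Task 5: deadline = 13
  Task 3: deadline = 17
  Task 1: deadline = 28
  Task 4: deadline = 29
Priority order (highest first): [2, 5, 3, 1, 4]
Highest priority task = 2

2


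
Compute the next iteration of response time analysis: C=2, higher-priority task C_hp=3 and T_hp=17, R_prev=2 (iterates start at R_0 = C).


R_next = C + ceil(R_prev / T_hp) * C_hp
ceil(2 / 17) = ceil(0.1176) = 1
Interference = 1 * 3 = 3
R_next = 2 + 3 = 5

5


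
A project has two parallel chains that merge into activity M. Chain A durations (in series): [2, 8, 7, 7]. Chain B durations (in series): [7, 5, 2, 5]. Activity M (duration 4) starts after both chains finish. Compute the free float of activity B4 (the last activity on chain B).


ES(B4) = sum of predecessors on chain B = 14
EF(B4) = ES + duration = 14 + 5 = 19
Successor of B4 is M. ES(M) = max(sum(A), sum(B)) = max(24, 19) = 24
Free float = ES(successor) - EF(current) = 24 - 19 = 5

5


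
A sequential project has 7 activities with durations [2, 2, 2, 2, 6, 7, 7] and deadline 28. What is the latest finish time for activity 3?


LF(activity 3) = deadline - sum of successor durations
Successors: activities 4 through 7 with durations [2, 6, 7, 7]
Sum of successor durations = 22
LF = 28 - 22 = 6

6


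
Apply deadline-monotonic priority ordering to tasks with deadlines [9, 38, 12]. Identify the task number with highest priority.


Sort tasks by relative deadline (ascending):
  Task 1: deadline = 9
  Task 3: deadline = 12
  Task 2: deadline = 38
Priority order (highest first): [1, 3, 2]
Highest priority task = 1

1


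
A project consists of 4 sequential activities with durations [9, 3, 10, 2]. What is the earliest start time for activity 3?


Activity 3 starts after activities 1 through 2 complete.
Predecessor durations: [9, 3]
ES = 9 + 3 = 12

12


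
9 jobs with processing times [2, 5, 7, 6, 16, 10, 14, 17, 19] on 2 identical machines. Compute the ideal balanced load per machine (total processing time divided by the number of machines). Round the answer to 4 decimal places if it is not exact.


Total processing time = 2 + 5 + 7 + 6 + 16 + 10 + 14 + 17 + 19 = 96
Number of machines = 2
Ideal balanced load = 96 / 2 = 48.0

48.0


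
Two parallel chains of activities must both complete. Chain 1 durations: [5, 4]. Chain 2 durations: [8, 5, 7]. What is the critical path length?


Path A total = 5 + 4 = 9
Path B total = 8 + 5 + 7 = 20
Critical path = longest path = max(9, 20) = 20

20


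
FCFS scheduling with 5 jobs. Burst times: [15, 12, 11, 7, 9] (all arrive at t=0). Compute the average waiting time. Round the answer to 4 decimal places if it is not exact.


FCFS order (as given): [15, 12, 11, 7, 9]
Waiting times:
  Job 1: wait = 0
  Job 2: wait = 15
  Job 3: wait = 27
  Job 4: wait = 38
  Job 5: wait = 45
Sum of waiting times = 125
Average waiting time = 125/5 = 25.0

25.0


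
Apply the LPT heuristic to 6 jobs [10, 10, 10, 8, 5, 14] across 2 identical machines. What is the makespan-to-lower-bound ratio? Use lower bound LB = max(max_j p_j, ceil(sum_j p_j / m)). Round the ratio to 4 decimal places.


LPT order: [14, 10, 10, 10, 8, 5]
Machine loads after assignment: [29, 28]
LPT makespan = 29
Lower bound = max(max_job, ceil(total/2)) = max(14, 29) = 29
Ratio = 29 / 29 = 1.0

1.0


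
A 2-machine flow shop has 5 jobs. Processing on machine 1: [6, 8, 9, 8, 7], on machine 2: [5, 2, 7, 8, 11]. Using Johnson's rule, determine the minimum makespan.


Apply Johnson's rule:
  Group 1 (a <= b): [(5, 7, 11), (4, 8, 8)]
  Group 2 (a > b): [(3, 9, 7), (1, 6, 5), (2, 8, 2)]
Optimal job order: [5, 4, 3, 1, 2]
Schedule:
  Job 5: M1 done at 7, M2 done at 18
  Job 4: M1 done at 15, M2 done at 26
  Job 3: M1 done at 24, M2 done at 33
  Job 1: M1 done at 30, M2 done at 38
  Job 2: M1 done at 38, M2 done at 40
Makespan = 40

40


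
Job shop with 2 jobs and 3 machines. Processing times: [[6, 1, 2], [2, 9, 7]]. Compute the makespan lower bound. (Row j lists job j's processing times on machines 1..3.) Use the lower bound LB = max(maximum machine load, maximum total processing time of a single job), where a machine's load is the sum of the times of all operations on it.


Machine loads:
  Machine 1: 6 + 2 = 8
  Machine 2: 1 + 9 = 10
  Machine 3: 2 + 7 = 9
Max machine load = 10
Job totals:
  Job 1: 9
  Job 2: 18
Max job total = 18
Lower bound = max(10, 18) = 18

18


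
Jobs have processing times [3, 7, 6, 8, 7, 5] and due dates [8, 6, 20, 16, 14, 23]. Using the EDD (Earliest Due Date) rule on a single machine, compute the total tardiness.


Sort by due date (EDD order): [(7, 6), (3, 8), (7, 14), (8, 16), (6, 20), (5, 23)]
Compute completion times and tardiness:
  Job 1: p=7, d=6, C=7, tardiness=max(0,7-6)=1
  Job 2: p=3, d=8, C=10, tardiness=max(0,10-8)=2
  Job 3: p=7, d=14, C=17, tardiness=max(0,17-14)=3
  Job 4: p=8, d=16, C=25, tardiness=max(0,25-16)=9
  Job 5: p=6, d=20, C=31, tardiness=max(0,31-20)=11
  Job 6: p=5, d=23, C=36, tardiness=max(0,36-23)=13
Total tardiness = 39

39


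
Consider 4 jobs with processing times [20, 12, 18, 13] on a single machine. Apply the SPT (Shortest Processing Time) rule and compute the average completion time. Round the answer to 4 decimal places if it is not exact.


Sort jobs by processing time (SPT order): [12, 13, 18, 20]
Compute completion times sequentially:
  Job 1: processing = 12, completes at 12
  Job 2: processing = 13, completes at 25
  Job 3: processing = 18, completes at 43
  Job 4: processing = 20, completes at 63
Sum of completion times = 143
Average completion time = 143/4 = 35.75

35.75


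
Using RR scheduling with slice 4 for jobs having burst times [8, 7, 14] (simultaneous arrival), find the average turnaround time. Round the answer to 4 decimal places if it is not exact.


Time quantum = 4
Execution trace:
  J1 runs 4 units, time = 4
  J2 runs 4 units, time = 8
  J3 runs 4 units, time = 12
  J1 runs 4 units, time = 16
  J2 runs 3 units, time = 19
  J3 runs 4 units, time = 23
  J3 runs 4 units, time = 27
  J3 runs 2 units, time = 29
Finish times: [16, 19, 29]
Average turnaround = 64/3 = 21.3333

21.3333


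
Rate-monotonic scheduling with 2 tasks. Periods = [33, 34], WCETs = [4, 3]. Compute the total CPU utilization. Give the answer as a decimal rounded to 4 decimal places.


Compute individual utilizations (exact fractions):
  Task 1: C/T = 4/33 (approx. 0.1212)
  Task 2: C/T = 3/34 (approx. 0.0882)
Total utilization U = 4/33 + 3/34 = 235/1122
Rounded to 4 decimal places: U = 0.2094
RM (Liu & Layland) bound for 2 tasks = 0.828427; compare with U = 235/1122 (approx. 0.209447)
U <= bound, so schedulable by RM sufficient condition.

0.2094


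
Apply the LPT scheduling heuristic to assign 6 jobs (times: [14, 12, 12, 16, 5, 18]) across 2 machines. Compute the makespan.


Sort jobs in decreasing order (LPT): [18, 16, 14, 12, 12, 5]
Assign each job to the least loaded machine:
  Machine 1: jobs [18, 12, 12], load = 42
  Machine 2: jobs [16, 14, 5], load = 35
Makespan = max load = 42

42


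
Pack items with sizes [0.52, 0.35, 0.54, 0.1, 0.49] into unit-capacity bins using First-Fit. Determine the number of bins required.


Place items sequentially using First-Fit:
  Item 0.52 -> new Bin 1
  Item 0.35 -> Bin 1 (now 0.87)
  Item 0.54 -> new Bin 2
  Item 0.1 -> Bin 1 (now 0.97)
  Item 0.49 -> new Bin 3
Total bins used = 3

3


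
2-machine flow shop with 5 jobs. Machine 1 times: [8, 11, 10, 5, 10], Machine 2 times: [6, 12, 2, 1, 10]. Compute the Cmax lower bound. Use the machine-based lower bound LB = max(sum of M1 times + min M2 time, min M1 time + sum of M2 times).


LB1 = sum(M1 times) + min(M2 times) = 44 + 1 = 45
LB2 = min(M1 times) + sum(M2 times) = 5 + 31 = 36
Lower bound = max(LB1, LB2) = max(45, 36) = 45

45


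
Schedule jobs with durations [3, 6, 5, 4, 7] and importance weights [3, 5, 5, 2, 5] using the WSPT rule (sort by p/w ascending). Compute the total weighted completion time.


Compute p/w ratios and sort ascending (WSPT): [(3, 3), (5, 5), (6, 5), (7, 5), (4, 2)]
Compute weighted completion times:
  Job (p=3,w=3): C=3, w*C=3*3=9
  Job (p=5,w=5): C=8, w*C=5*8=40
  Job (p=6,w=5): C=14, w*C=5*14=70
  Job (p=7,w=5): C=21, w*C=5*21=105
  Job (p=4,w=2): C=25, w*C=2*25=50
Total weighted completion time = 274

274


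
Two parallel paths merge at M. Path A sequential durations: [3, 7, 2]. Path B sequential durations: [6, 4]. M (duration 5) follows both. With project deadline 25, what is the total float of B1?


Forward pass: ES(B1) = sum of predecessors on chain B = 0
EF = ES + duration = 0 + 6 = 6
Backward pass: LF(M) = deadline = 25; LS(M) = 25 - 5 = 20
LF(B1) = LS(M) - sum(successors on chain B) = 20 - 4 = 16
LS = LF - duration = 16 - 6 = 10
Total float = LS - ES = 10 - 0 = 10

10


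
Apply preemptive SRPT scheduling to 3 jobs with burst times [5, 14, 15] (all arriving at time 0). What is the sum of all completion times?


Since all jobs arrive at t=0, SRPT equals SPT ordering.
SPT order: [5, 14, 15]
Completion times:
  Job 1: p=5, C=5
  Job 2: p=14, C=19
  Job 3: p=15, C=34
Total completion time = 5 + 19 + 34 = 58

58


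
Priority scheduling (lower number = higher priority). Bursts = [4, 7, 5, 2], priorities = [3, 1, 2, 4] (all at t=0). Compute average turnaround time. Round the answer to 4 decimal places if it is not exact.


Sort by priority (ascending = highest first):
Order: [(1, 7), (2, 5), (3, 4), (4, 2)]
Completion times:
  Priority 1, burst=7, C=7
  Priority 2, burst=5, C=12
  Priority 3, burst=4, C=16
  Priority 4, burst=2, C=18
Average turnaround = 53/4 = 13.25

13.25


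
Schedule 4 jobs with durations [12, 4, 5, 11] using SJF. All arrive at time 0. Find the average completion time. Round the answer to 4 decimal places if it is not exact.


SJF order (ascending): [4, 5, 11, 12]
Completion times:
  Job 1: burst=4, C=4
  Job 2: burst=5, C=9
  Job 3: burst=11, C=20
  Job 4: burst=12, C=32
Average completion = 65/4 = 16.25

16.25


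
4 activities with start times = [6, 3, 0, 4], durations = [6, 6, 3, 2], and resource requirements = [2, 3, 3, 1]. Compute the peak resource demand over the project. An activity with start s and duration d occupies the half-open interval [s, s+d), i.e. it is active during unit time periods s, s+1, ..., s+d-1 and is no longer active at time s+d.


Each activity i is active on [start_i, start_i + duration_i).
Compute total resource usage per time slot:
  t=0: active resources = [3], total = 3
  t=1: active resources = [3], total = 3
  t=2: active resources = [3], total = 3
  t=3: active resources = [3], total = 3
  t=4: active resources = [3, 1], total = 4
  t=5: active resources = [3, 1], total = 4
  t=6: active resources = [2, 3], total = 5
  t=7: active resources = [2, 3], total = 5
  t=8: active resources = [2, 3], total = 5
  t=9: active resources = [2], total = 2
  t=10: active resources = [2], total = 2
  t=11: active resources = [2], total = 2
Peak resource demand = 5

5


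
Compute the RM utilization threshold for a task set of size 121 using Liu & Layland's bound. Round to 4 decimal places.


Compute 2^(1/121) = 1.0057449283
Subtract 1: 1.0057449283 - 1 = 0.0057449283
Multiply by n: 121 * 0.0057449283 = 0.6951363243
Round to 4 dp: 0.6951

0.6951


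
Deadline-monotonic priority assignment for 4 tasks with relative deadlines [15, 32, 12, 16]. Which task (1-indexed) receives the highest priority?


Sort tasks by relative deadline (ascending):
  Task 3: deadline = 12
  Task 1: deadline = 15
  Task 4: deadline = 16
  Task 2: deadline = 32
Priority order (highest first): [3, 1, 4, 2]
Highest priority task = 3

3


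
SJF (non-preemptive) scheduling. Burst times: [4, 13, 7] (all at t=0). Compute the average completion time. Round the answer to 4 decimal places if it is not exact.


SJF order (ascending): [4, 7, 13]
Completion times:
  Job 1: burst=4, C=4
  Job 2: burst=7, C=11
  Job 3: burst=13, C=24
Average completion = 39/3 = 13.0

13.0


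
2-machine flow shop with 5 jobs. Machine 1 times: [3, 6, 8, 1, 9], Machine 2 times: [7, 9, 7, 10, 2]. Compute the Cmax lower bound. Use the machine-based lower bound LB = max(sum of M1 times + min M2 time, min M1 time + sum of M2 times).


LB1 = sum(M1 times) + min(M2 times) = 27 + 2 = 29
LB2 = min(M1 times) + sum(M2 times) = 1 + 35 = 36
Lower bound = max(LB1, LB2) = max(29, 36) = 36

36


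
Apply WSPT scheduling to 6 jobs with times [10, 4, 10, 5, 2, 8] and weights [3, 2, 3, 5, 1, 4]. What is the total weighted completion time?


Compute p/w ratios and sort ascending (WSPT): [(5, 5), (4, 2), (2, 1), (8, 4), (10, 3), (10, 3)]
Compute weighted completion times:
  Job (p=5,w=5): C=5, w*C=5*5=25
  Job (p=4,w=2): C=9, w*C=2*9=18
  Job (p=2,w=1): C=11, w*C=1*11=11
  Job (p=8,w=4): C=19, w*C=4*19=76
  Job (p=10,w=3): C=29, w*C=3*29=87
  Job (p=10,w=3): C=39, w*C=3*39=117
Total weighted completion time = 334

334


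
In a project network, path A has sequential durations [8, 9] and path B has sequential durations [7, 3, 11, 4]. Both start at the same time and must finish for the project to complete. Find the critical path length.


Path A total = 8 + 9 = 17
Path B total = 7 + 3 + 11 + 4 = 25
Critical path = longest path = max(17, 25) = 25

25


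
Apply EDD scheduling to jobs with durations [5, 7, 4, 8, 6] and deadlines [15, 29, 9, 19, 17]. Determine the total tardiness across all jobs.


Sort by due date (EDD order): [(4, 9), (5, 15), (6, 17), (8, 19), (7, 29)]
Compute completion times and tardiness:
  Job 1: p=4, d=9, C=4, tardiness=max(0,4-9)=0
  Job 2: p=5, d=15, C=9, tardiness=max(0,9-15)=0
  Job 3: p=6, d=17, C=15, tardiness=max(0,15-17)=0
  Job 4: p=8, d=19, C=23, tardiness=max(0,23-19)=4
  Job 5: p=7, d=29, C=30, tardiness=max(0,30-29)=1
Total tardiness = 5

5


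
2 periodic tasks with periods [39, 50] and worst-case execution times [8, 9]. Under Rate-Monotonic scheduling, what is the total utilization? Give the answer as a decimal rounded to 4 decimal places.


Compute individual utilizations (exact fractions):
  Task 1: C/T = 8/39 (approx. 0.2051)
  Task 2: C/T = 9/50 (approx. 0.18)
Total utilization U = 8/39 + 9/50 = 751/1950
Rounded to 4 decimal places: U = 0.3851
RM (Liu & Layland) bound for 2 tasks = 0.828427; compare with U = 751/1950 (approx. 0.385128)
U <= bound, so schedulable by RM sufficient condition.

0.3851


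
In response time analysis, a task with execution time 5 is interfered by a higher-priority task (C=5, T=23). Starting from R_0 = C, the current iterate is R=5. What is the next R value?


R_next = C + ceil(R_prev / T_hp) * C_hp
ceil(5 / 23) = ceil(0.2174) = 1
Interference = 1 * 5 = 5
R_next = 5 + 5 = 10

10


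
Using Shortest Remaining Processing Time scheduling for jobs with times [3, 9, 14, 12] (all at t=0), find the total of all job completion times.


Since all jobs arrive at t=0, SRPT equals SPT ordering.
SPT order: [3, 9, 12, 14]
Completion times:
  Job 1: p=3, C=3
  Job 2: p=9, C=12
  Job 3: p=12, C=24
  Job 4: p=14, C=38
Total completion time = 3 + 12 + 24 + 38 = 77

77


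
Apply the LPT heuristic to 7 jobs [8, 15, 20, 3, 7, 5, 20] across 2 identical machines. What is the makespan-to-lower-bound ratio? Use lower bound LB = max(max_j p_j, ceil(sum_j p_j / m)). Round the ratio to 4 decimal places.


LPT order: [20, 20, 15, 8, 7, 5, 3]
Machine loads after assignment: [40, 38]
LPT makespan = 40
Lower bound = max(max_job, ceil(total/2)) = max(20, 39) = 39
Ratio = 40 / 39 = 1.0256

1.0256


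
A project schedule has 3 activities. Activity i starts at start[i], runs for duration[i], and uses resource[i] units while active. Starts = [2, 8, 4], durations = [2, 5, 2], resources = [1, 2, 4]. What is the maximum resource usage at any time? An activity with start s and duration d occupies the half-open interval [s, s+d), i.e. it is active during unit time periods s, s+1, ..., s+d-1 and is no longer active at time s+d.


Each activity i is active on [start_i, start_i + duration_i).
Compute total resource usage per time slot:
  t=0: active resources = [], total = 0
  t=1: active resources = [], total = 0
  t=2: active resources = [1], total = 1
  t=3: active resources = [1], total = 1
  t=4: active resources = [4], total = 4
  t=5: active resources = [4], total = 4
  t=6: active resources = [], total = 0
  t=7: active resources = [], total = 0
  t=8: active resources = [2], total = 2
  t=9: active resources = [2], total = 2
  t=10: active resources = [2], total = 2
  t=11: active resources = [2], total = 2
  t=12: active resources = [2], total = 2
Peak resource demand = 4

4


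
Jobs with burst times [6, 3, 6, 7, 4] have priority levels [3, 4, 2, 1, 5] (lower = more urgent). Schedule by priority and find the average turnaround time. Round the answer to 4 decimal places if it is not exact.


Sort by priority (ascending = highest first):
Order: [(1, 7), (2, 6), (3, 6), (4, 3), (5, 4)]
Completion times:
  Priority 1, burst=7, C=7
  Priority 2, burst=6, C=13
  Priority 3, burst=6, C=19
  Priority 4, burst=3, C=22
  Priority 5, burst=4, C=26
Average turnaround = 87/5 = 17.4

17.4


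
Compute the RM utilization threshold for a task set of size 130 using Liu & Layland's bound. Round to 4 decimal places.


Compute 2^(1/130) = 1.0053461413
Subtract 1: 1.0053461413 - 1 = 0.0053461413
Multiply by n: 130 * 0.0053461413 = 0.6949983690
Round to 4 dp: 0.6950

0.6950


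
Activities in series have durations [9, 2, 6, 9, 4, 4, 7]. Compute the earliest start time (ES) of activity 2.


Activity 2 starts after activities 1 through 1 complete.
Predecessor durations: [9]
ES = 9 = 9

9


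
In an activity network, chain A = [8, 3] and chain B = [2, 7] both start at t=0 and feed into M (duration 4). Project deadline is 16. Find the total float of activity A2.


Forward pass: ES(A2) = sum of predecessors on chain A = 8
EF = ES + duration = 8 + 3 = 11
Backward pass: LF(M) = deadline = 16; LS(M) = 16 - 4 = 12
LF(A2) = LS(M) - sum(successors on chain A) = 12 - 0 = 12
LS = LF - duration = 12 - 3 = 9
Total float = LS - ES = 9 - 8 = 1

1


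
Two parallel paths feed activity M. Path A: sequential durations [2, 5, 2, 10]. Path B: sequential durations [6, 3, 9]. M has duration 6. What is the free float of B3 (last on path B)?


ES(B3) = sum of predecessors on chain B = 9
EF(B3) = ES + duration = 9 + 9 = 18
Successor of B3 is M. ES(M) = max(sum(A), sum(B)) = max(19, 18) = 19
Free float = ES(successor) - EF(current) = 19 - 18 = 1

1


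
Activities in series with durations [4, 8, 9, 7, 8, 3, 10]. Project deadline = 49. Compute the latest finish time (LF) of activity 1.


LF(activity 1) = deadline - sum of successor durations
Successors: activities 2 through 7 with durations [8, 9, 7, 8, 3, 10]
Sum of successor durations = 45
LF = 49 - 45 = 4

4


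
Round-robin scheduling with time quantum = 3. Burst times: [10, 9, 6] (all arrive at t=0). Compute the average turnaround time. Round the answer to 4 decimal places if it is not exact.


Time quantum = 3
Execution trace:
  J1 runs 3 units, time = 3
  J2 runs 3 units, time = 6
  J3 runs 3 units, time = 9
  J1 runs 3 units, time = 12
  J2 runs 3 units, time = 15
  J3 runs 3 units, time = 18
  J1 runs 3 units, time = 21
  J2 runs 3 units, time = 24
  J1 runs 1 units, time = 25
Finish times: [25, 24, 18]
Average turnaround = 67/3 = 22.3333

22.3333


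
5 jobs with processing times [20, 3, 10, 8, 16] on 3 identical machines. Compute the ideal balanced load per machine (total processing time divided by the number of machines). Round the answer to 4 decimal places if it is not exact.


Total processing time = 20 + 3 + 10 + 8 + 16 = 57
Number of machines = 3
Ideal balanced load = 57 / 3 = 19.0

19.0


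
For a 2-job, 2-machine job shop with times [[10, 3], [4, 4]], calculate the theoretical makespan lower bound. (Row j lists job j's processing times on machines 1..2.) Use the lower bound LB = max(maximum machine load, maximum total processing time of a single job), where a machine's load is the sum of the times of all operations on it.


Machine loads:
  Machine 1: 10 + 4 = 14
  Machine 2: 3 + 4 = 7
Max machine load = 14
Job totals:
  Job 1: 13
  Job 2: 8
Max job total = 13
Lower bound = max(14, 13) = 14

14


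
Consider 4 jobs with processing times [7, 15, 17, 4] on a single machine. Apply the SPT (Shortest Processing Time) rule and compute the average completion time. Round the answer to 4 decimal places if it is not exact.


Sort jobs by processing time (SPT order): [4, 7, 15, 17]
Compute completion times sequentially:
  Job 1: processing = 4, completes at 4
  Job 2: processing = 7, completes at 11
  Job 3: processing = 15, completes at 26
  Job 4: processing = 17, completes at 43
Sum of completion times = 84
Average completion time = 84/4 = 21.0

21.0


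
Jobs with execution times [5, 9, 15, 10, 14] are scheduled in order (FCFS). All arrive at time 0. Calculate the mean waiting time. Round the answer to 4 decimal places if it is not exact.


FCFS order (as given): [5, 9, 15, 10, 14]
Waiting times:
  Job 1: wait = 0
  Job 2: wait = 5
  Job 3: wait = 14
  Job 4: wait = 29
  Job 5: wait = 39
Sum of waiting times = 87
Average waiting time = 87/5 = 17.4

17.4


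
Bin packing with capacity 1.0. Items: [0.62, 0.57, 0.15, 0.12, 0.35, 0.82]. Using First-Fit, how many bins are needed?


Place items sequentially using First-Fit:
  Item 0.62 -> new Bin 1
  Item 0.57 -> new Bin 2
  Item 0.15 -> Bin 1 (now 0.77)
  Item 0.12 -> Bin 1 (now 0.89)
  Item 0.35 -> Bin 2 (now 0.92)
  Item 0.82 -> new Bin 3
Total bins used = 3

3


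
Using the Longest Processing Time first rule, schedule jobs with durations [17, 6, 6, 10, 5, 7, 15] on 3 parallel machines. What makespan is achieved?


Sort jobs in decreasing order (LPT): [17, 15, 10, 7, 6, 6, 5]
Assign each job to the least loaded machine:
  Machine 1: jobs [17, 6], load = 23
  Machine 2: jobs [15, 6], load = 21
  Machine 3: jobs [10, 7, 5], load = 22
Makespan = max load = 23

23


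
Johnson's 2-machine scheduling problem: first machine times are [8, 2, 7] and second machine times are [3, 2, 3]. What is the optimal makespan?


Apply Johnson's rule:
  Group 1 (a <= b): [(2, 2, 2)]
  Group 2 (a > b): [(1, 8, 3), (3, 7, 3)]
Optimal job order: [2, 1, 3]
Schedule:
  Job 2: M1 done at 2, M2 done at 4
  Job 1: M1 done at 10, M2 done at 13
  Job 3: M1 done at 17, M2 done at 20
Makespan = 20

20


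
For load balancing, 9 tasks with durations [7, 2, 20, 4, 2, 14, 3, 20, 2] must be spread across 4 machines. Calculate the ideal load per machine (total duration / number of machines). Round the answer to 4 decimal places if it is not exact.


Total processing time = 7 + 2 + 20 + 4 + 2 + 14 + 3 + 20 + 2 = 74
Number of machines = 4
Ideal balanced load = 74 / 4 = 18.5

18.5


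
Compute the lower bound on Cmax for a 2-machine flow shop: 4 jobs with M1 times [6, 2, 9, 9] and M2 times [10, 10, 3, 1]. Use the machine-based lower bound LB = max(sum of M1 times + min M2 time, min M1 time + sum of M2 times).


LB1 = sum(M1 times) + min(M2 times) = 26 + 1 = 27
LB2 = min(M1 times) + sum(M2 times) = 2 + 24 = 26
Lower bound = max(LB1, LB2) = max(27, 26) = 27

27


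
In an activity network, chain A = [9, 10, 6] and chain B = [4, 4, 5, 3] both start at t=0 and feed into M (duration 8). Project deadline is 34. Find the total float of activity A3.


Forward pass: ES(A3) = sum of predecessors on chain A = 19
EF = ES + duration = 19 + 6 = 25
Backward pass: LF(M) = deadline = 34; LS(M) = 34 - 8 = 26
LF(A3) = LS(M) - sum(successors on chain A) = 26 - 0 = 26
LS = LF - duration = 26 - 6 = 20
Total float = LS - ES = 20 - 19 = 1

1


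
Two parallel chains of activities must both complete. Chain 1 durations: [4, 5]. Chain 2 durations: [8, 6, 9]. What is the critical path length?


Path A total = 4 + 5 = 9
Path B total = 8 + 6 + 9 = 23
Critical path = longest path = max(9, 23) = 23

23


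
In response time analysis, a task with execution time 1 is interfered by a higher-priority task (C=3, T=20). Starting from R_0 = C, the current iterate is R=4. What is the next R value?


R_next = C + ceil(R_prev / T_hp) * C_hp
ceil(4 / 20) = ceil(0.2) = 1
Interference = 1 * 3 = 3
R_next = 1 + 3 = 4
R_next = R_prev, so the iteration has converged (response time = 4).

4


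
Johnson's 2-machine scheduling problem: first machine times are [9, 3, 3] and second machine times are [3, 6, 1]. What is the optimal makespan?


Apply Johnson's rule:
  Group 1 (a <= b): [(2, 3, 6)]
  Group 2 (a > b): [(1, 9, 3), (3, 3, 1)]
Optimal job order: [2, 1, 3]
Schedule:
  Job 2: M1 done at 3, M2 done at 9
  Job 1: M1 done at 12, M2 done at 15
  Job 3: M1 done at 15, M2 done at 16
Makespan = 16

16


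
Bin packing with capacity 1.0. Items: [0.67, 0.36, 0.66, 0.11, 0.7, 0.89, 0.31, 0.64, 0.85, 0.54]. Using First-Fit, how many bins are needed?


Place items sequentially using First-Fit:
  Item 0.67 -> new Bin 1
  Item 0.36 -> new Bin 2
  Item 0.66 -> new Bin 3
  Item 0.11 -> Bin 1 (now 0.78)
  Item 0.7 -> new Bin 4
  Item 0.89 -> new Bin 5
  Item 0.31 -> Bin 2 (now 0.67)
  Item 0.64 -> new Bin 6
  Item 0.85 -> new Bin 7
  Item 0.54 -> new Bin 8
Total bins used = 8

8


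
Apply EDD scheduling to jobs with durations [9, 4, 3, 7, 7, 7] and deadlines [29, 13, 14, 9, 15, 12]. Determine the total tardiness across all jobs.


Sort by due date (EDD order): [(7, 9), (7, 12), (4, 13), (3, 14), (7, 15), (9, 29)]
Compute completion times and tardiness:
  Job 1: p=7, d=9, C=7, tardiness=max(0,7-9)=0
  Job 2: p=7, d=12, C=14, tardiness=max(0,14-12)=2
  Job 3: p=4, d=13, C=18, tardiness=max(0,18-13)=5
  Job 4: p=3, d=14, C=21, tardiness=max(0,21-14)=7
  Job 5: p=7, d=15, C=28, tardiness=max(0,28-15)=13
  Job 6: p=9, d=29, C=37, tardiness=max(0,37-29)=8
Total tardiness = 35

35


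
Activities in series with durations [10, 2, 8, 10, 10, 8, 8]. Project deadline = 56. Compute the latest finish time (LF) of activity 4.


LF(activity 4) = deadline - sum of successor durations
Successors: activities 5 through 7 with durations [10, 8, 8]
Sum of successor durations = 26
LF = 56 - 26 = 30

30


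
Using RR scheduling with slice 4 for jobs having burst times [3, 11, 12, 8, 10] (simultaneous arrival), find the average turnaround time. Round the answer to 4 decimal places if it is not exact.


Time quantum = 4
Execution trace:
  J1 runs 3 units, time = 3
  J2 runs 4 units, time = 7
  J3 runs 4 units, time = 11
  J4 runs 4 units, time = 15
  J5 runs 4 units, time = 19
  J2 runs 4 units, time = 23
  J3 runs 4 units, time = 27
  J4 runs 4 units, time = 31
  J5 runs 4 units, time = 35
  J2 runs 3 units, time = 38
  J3 runs 4 units, time = 42
  J5 runs 2 units, time = 44
Finish times: [3, 38, 42, 31, 44]
Average turnaround = 158/5 = 31.6

31.6


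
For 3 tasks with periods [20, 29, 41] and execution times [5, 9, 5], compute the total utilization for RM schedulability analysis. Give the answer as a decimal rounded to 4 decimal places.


Compute individual utilizations (exact fractions):
  Task 1: C/T = 5/20 = 1/4 (approx. 0.25)
  Task 2: C/T = 9/29 (approx. 0.3103)
  Task 3: C/T = 5/41 (approx. 0.122)
Total utilization U = 1/4 + 9/29 + 5/41 = 3245/4756
Rounded to 4 decimal places: U = 0.6823
RM (Liu & Layland) bound for 3 tasks = 0.779763; compare with U = 3245/4756 (approx. 0.682296)
U <= bound, so schedulable by RM sufficient condition.

0.6823


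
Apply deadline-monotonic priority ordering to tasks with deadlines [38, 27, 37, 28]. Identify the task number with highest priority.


Sort tasks by relative deadline (ascending):
  Task 2: deadline = 27
  Task 4: deadline = 28
  Task 3: deadline = 37
  Task 1: deadline = 38
Priority order (highest first): [2, 4, 3, 1]
Highest priority task = 2

2


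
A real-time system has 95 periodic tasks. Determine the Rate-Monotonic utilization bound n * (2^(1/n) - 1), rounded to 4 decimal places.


Compute 2^(1/95) = 1.0073229689
Subtract 1: 1.0073229689 - 1 = 0.0073229689
Multiply by n: 95 * 0.0073229689 = 0.6956820455
Round to 4 dp: 0.6957

0.6957


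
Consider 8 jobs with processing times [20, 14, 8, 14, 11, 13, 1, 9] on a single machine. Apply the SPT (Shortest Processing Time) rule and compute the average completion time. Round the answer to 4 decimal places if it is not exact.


Sort jobs by processing time (SPT order): [1, 8, 9, 11, 13, 14, 14, 20]
Compute completion times sequentially:
  Job 1: processing = 1, completes at 1
  Job 2: processing = 8, completes at 9
  Job 3: processing = 9, completes at 18
  Job 4: processing = 11, completes at 29
  Job 5: processing = 13, completes at 42
  Job 6: processing = 14, completes at 56
  Job 7: processing = 14, completes at 70
  Job 8: processing = 20, completes at 90
Sum of completion times = 315
Average completion time = 315/8 = 39.375

39.375


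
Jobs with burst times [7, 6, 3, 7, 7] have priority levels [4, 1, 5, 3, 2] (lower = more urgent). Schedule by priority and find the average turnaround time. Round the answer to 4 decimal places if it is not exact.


Sort by priority (ascending = highest first):
Order: [(1, 6), (2, 7), (3, 7), (4, 7), (5, 3)]
Completion times:
  Priority 1, burst=6, C=6
  Priority 2, burst=7, C=13
  Priority 3, burst=7, C=20
  Priority 4, burst=7, C=27
  Priority 5, burst=3, C=30
Average turnaround = 96/5 = 19.2

19.2


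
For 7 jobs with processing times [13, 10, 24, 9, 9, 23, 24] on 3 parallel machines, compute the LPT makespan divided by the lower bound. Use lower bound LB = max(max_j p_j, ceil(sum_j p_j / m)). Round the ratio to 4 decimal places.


LPT order: [24, 24, 23, 13, 10, 9, 9]
Machine loads after assignment: [34, 42, 36]
LPT makespan = 42
Lower bound = max(max_job, ceil(total/3)) = max(24, 38) = 38
Ratio = 42 / 38 = 1.1053

1.1053


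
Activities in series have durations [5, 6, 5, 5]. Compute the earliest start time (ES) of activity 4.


Activity 4 starts after activities 1 through 3 complete.
Predecessor durations: [5, 6, 5]
ES = 5 + 6 + 5 = 16

16


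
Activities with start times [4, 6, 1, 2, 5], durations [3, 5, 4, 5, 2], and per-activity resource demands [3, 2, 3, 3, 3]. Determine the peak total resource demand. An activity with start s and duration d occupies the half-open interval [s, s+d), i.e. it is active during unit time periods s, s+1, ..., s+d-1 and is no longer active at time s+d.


Each activity i is active on [start_i, start_i + duration_i).
Compute total resource usage per time slot:
  t=0: active resources = [], total = 0
  t=1: active resources = [3], total = 3
  t=2: active resources = [3, 3], total = 6
  t=3: active resources = [3, 3], total = 6
  t=4: active resources = [3, 3, 3], total = 9
  t=5: active resources = [3, 3, 3], total = 9
  t=6: active resources = [3, 2, 3, 3], total = 11
  t=7: active resources = [2], total = 2
  t=8: active resources = [2], total = 2
  t=9: active resources = [2], total = 2
  t=10: active resources = [2], total = 2
Peak resource demand = 11

11


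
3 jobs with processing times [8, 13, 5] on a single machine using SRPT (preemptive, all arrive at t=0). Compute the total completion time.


Since all jobs arrive at t=0, SRPT equals SPT ordering.
SPT order: [5, 8, 13]
Completion times:
  Job 1: p=5, C=5
  Job 2: p=8, C=13
  Job 3: p=13, C=26
Total completion time = 5 + 13 + 26 = 44

44


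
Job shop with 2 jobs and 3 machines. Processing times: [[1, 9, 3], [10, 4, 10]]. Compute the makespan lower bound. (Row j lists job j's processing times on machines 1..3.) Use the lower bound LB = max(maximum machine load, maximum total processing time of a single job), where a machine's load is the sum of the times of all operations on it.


Machine loads:
  Machine 1: 1 + 10 = 11
  Machine 2: 9 + 4 = 13
  Machine 3: 3 + 10 = 13
Max machine load = 13
Job totals:
  Job 1: 13
  Job 2: 24
Max job total = 24
Lower bound = max(13, 24) = 24

24


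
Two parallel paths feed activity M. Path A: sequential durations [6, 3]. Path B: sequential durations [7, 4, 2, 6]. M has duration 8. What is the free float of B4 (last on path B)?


ES(B4) = sum of predecessors on chain B = 13
EF(B4) = ES + duration = 13 + 6 = 19
Successor of B4 is M. ES(M) = max(sum(A), sum(B)) = max(9, 19) = 19
Free float = ES(successor) - EF(current) = 19 - 19 = 0

0


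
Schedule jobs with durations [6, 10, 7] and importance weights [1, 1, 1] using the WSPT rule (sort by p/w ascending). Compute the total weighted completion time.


Compute p/w ratios and sort ascending (WSPT): [(6, 1), (7, 1), (10, 1)]
Compute weighted completion times:
  Job (p=6,w=1): C=6, w*C=1*6=6
  Job (p=7,w=1): C=13, w*C=1*13=13
  Job (p=10,w=1): C=23, w*C=1*23=23
Total weighted completion time = 42

42


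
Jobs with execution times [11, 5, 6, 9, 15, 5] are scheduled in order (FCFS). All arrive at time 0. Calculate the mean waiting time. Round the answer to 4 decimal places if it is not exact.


FCFS order (as given): [11, 5, 6, 9, 15, 5]
Waiting times:
  Job 1: wait = 0
  Job 2: wait = 11
  Job 3: wait = 16
  Job 4: wait = 22
  Job 5: wait = 31
  Job 6: wait = 46
Sum of waiting times = 126
Average waiting time = 126/6 = 21.0

21.0


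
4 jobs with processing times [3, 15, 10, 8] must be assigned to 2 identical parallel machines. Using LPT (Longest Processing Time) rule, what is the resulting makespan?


Sort jobs in decreasing order (LPT): [15, 10, 8, 3]
Assign each job to the least loaded machine:
  Machine 1: jobs [15, 3], load = 18
  Machine 2: jobs [10, 8], load = 18
Makespan = max load = 18

18


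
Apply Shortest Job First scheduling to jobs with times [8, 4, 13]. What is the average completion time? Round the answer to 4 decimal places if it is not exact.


SJF order (ascending): [4, 8, 13]
Completion times:
  Job 1: burst=4, C=4
  Job 2: burst=8, C=12
  Job 3: burst=13, C=25
Average completion = 41/3 = 13.6667

13.6667


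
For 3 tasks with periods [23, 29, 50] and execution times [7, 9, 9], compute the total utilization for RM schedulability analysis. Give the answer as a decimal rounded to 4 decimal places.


Compute individual utilizations (exact fractions):
  Task 1: C/T = 7/23 (approx. 0.3043)
  Task 2: C/T = 9/29 (approx. 0.3103)
  Task 3: C/T = 9/50 (approx. 0.18)
Total utilization U = 7/23 + 9/29 + 9/50 = 26503/33350
Rounded to 4 decimal places: U = 0.7947
RM (Liu & Layland) bound for 3 tasks = 0.779763; compare with U = 26503/33350 (approx. 0.794693)
bound < U <= 1, so the RM sufficient condition is not met (inconclusive; an exact test such as response-time analysis is needed).

0.7947
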